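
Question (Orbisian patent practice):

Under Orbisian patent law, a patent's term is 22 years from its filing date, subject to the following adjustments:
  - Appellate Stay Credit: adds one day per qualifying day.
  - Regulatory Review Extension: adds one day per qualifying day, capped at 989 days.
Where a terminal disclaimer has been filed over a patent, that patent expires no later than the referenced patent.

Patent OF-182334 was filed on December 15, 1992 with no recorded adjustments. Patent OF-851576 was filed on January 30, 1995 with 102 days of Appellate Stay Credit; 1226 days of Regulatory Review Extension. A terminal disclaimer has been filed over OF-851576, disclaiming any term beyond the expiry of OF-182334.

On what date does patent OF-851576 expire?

December 15, 2014

Natural term of OF-851576:
  Base: filing + 22 years → 30 January 2017.
  Appellate Stay Credit: +102 days → 12 May 2017.
  Regulatory Review Extension: 1226 days claimed exceeds the 989-day cap, so +989 days → 26 January 2020.
Expiry of referenced patent OF-182334:
  Base: filing + 22 years → 15 December 2014.
Terminal disclaimer: OF-851576 expires on the earlier of 26 January 2020 and 15 December 2014.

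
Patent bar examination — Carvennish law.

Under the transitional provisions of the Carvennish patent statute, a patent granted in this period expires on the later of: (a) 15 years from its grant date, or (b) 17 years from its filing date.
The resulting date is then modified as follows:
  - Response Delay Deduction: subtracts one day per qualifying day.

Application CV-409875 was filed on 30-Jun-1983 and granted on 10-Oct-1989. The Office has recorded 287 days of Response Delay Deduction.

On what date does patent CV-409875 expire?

December 28, 2003

(a) grant + 15 years → 10 October 2004.
(b) filing + 17 years → 30 June 2000.
Later of the two: 10 October 2004.
Response Delay Deduction: −287 days → 28 December 2003.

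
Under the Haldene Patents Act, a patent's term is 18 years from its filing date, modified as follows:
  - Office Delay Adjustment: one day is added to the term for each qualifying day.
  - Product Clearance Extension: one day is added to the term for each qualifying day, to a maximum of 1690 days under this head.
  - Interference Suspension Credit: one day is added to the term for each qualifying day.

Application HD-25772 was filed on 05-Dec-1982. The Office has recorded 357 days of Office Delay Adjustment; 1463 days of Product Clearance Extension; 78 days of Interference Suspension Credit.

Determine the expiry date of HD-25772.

Base term: filing date + 18 years → 5 December 2000.
Office Delay Adjustment: +357 days → 27 November 2001.
Product Clearance Extension: 1463 days (within the 1690-day cap) → +1463 days → 29 November 2005.
Interference Suspension Credit: +78 days → 15 February 2006.

2006-02-15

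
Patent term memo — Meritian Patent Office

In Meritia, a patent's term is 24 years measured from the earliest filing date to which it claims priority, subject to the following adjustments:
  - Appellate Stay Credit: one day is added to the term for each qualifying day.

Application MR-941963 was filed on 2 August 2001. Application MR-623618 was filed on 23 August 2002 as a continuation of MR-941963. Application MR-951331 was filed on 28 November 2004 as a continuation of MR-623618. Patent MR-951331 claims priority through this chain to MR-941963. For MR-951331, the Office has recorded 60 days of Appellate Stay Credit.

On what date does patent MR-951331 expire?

October 1, 2025

Earliest priority filing: 2 August 2001.
Base term: 2 August 2001 + 24 years → 2 August 2025.
Appellate Stay Credit: +60 days → 1 October 2025.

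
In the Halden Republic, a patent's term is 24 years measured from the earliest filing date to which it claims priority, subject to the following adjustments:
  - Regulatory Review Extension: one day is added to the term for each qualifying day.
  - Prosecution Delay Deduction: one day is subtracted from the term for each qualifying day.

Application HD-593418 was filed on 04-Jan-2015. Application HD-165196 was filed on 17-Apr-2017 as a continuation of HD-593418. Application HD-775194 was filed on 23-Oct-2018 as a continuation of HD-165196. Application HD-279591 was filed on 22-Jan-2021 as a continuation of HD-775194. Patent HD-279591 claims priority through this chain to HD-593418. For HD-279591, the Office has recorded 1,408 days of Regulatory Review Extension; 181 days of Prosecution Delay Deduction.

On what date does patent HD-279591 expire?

Earliest priority filing: 4 January 2015.
Base term: 4 January 2015 + 24 years → 4 January 2039.
Regulatory Review Extension: +1408 days → 12 November 2042.
Prosecution Delay Deduction: −181 days → 15 May 2042.

May 15, 2042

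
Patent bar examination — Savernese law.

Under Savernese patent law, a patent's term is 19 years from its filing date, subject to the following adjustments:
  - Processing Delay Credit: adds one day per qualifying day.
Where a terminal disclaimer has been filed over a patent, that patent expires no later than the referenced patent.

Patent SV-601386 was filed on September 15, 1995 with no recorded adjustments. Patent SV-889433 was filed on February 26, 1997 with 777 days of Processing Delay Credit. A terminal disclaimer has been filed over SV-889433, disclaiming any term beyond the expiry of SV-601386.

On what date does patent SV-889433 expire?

Natural term of SV-889433:
  Base: filing + 19 years → 26 February 2016.
  Processing Delay Credit: +777 days → 13 April 2018.
Expiry of referenced patent SV-601386:
  Base: filing + 19 years → 15 September 2014.
Terminal disclaimer: SV-889433 expires on the earlier of 13 April 2018 and 15 September 2014.

2014-09-15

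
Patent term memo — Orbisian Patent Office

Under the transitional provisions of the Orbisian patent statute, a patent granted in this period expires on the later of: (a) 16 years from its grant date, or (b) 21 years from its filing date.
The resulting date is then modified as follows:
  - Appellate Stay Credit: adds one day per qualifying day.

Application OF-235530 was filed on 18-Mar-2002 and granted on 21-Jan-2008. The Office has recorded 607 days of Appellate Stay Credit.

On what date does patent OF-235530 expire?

2025-09-19

(a) grant + 16 years → 21 January 2024.
(b) filing + 21 years → 18 March 2023.
Later of the two: 21 January 2024.
Appellate Stay Credit: +607 days → 19 September 2025.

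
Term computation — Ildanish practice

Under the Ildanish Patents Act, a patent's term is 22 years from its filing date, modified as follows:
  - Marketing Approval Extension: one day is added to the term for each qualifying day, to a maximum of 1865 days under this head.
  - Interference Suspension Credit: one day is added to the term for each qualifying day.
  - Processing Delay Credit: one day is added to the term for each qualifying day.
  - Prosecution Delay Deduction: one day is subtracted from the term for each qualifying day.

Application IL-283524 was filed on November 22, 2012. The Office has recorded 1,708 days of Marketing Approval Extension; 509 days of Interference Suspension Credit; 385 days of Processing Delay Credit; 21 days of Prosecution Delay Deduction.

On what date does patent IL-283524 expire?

Base term: filing date + 22 years → 22 November 2034.
Marketing Approval Extension: 1708 days (within the 1865-day cap) → +1708 days → 27 July 2039.
Interference Suspension Credit: +509 days → 17 December 2040.
Processing Delay Credit: +385 days → 6 January 2042.
Prosecution Delay Deduction: −21 days → 16 December 2041.

2041-12-16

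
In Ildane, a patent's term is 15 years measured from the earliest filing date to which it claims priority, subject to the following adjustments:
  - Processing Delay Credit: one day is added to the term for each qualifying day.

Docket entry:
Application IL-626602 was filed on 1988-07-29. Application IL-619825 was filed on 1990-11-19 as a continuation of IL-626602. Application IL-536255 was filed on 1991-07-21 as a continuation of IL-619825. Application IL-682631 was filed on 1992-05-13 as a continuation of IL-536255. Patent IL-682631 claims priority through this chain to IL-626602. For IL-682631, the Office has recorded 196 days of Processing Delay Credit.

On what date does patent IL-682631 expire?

February 10, 2004

Earliest priority filing: 29 July 1988.
Base term: 29 July 1988 + 15 years → 29 July 2003.
Processing Delay Credit: +196 days → 10 February 2004.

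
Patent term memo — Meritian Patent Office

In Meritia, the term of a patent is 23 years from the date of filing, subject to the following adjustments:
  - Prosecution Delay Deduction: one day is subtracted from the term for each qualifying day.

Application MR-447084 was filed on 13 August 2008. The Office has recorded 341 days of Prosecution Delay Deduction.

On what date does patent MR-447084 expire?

2030-09-06

Base term: filing date + 23 years → 13 August 2031.
Prosecution Delay Deduction: −341 days → 6 September 2030.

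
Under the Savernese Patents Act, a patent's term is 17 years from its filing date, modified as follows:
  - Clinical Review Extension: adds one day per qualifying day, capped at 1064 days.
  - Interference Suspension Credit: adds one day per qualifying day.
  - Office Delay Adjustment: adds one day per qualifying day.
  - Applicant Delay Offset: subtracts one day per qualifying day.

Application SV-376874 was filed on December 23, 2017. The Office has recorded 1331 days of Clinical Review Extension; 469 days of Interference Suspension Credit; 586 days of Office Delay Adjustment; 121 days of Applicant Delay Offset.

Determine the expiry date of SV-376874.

2040-06-12

Base term: filing date + 17 years → 23 December 2034.
Clinical Review Extension: 1331 days claimed exceeds the 1064-day cap, so +1064 days → 21 November 2037.
Interference Suspension Credit: +469 days → 5 March 2039.
Office Delay Adjustment: +586 days → 11 October 2040.
Applicant Delay Offset: −121 days → 12 June 2040.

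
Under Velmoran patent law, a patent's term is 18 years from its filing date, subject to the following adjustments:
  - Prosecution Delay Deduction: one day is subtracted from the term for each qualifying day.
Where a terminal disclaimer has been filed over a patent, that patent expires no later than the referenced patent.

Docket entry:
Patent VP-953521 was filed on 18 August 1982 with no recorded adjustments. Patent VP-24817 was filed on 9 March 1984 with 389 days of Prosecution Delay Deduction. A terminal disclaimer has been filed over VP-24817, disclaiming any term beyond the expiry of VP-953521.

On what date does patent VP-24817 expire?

Natural term of VP-24817:
  Base: filing + 18 years → 9 March 2002.
  Prosecution Delay Deduction: −389 days → 13 February 2001.
Expiry of referenced patent VP-953521:
  Base: filing + 18 years → 18 August 2000.
Terminal disclaimer: VP-24817 expires on the earlier of 13 February 2001 and 18 August 2000.

2000-08-18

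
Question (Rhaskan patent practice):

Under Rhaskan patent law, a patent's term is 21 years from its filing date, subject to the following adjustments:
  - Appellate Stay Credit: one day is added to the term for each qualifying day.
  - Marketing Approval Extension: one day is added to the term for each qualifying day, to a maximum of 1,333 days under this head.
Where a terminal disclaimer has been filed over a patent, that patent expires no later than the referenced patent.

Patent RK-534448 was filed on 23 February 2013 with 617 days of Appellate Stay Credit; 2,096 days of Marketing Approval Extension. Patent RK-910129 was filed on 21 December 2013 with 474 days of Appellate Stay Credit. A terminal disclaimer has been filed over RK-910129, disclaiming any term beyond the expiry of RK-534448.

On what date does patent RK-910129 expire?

April 8, 2036

Natural term of RK-910129:
  Base: filing + 21 years → 21 December 2034.
  Appellate Stay Credit: +474 days → 8 April 2036.
Expiry of referenced patent RK-534448:
  Base: filing + 21 years → 23 February 2034.
  Appellate Stay Credit: +617 days → 2 November 2035.
  Marketing Approval Extension: 2096 days claimed exceeds the 1333-day cap, so +1333 days → 27 June 2039.
Terminal disclaimer: RK-910129 expires on the earlier of 8 April 2036 and 27 June 2039.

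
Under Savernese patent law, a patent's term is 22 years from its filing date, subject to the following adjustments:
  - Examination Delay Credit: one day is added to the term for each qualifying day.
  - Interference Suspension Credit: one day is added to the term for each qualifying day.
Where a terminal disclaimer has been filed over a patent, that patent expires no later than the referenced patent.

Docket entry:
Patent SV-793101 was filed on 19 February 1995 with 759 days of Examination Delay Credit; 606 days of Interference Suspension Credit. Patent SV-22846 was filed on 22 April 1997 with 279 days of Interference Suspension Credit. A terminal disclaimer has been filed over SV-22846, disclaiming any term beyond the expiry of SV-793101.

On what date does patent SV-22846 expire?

Natural term of SV-22846:
  Base: filing + 22 years → 22 April 2019.
  Interference Suspension Credit: +279 days → 26 January 2020.
Expiry of referenced patent SV-793101:
  Base: filing + 22 years → 19 February 2017.
  Examination Delay Credit: +759 days → 20 March 2019.
  Interference Suspension Credit: +606 days → 15 November 2020.
Terminal disclaimer: SV-22846 expires on the earlier of 26 January 2020 and 15 November 2020.

January 26, 2020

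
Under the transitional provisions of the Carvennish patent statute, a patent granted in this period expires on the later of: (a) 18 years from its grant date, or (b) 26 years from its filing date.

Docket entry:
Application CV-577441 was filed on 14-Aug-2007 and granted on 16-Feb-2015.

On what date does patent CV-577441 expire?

August 14, 2033

(a) grant + 18 years → 16 February 2033.
(b) filing + 26 years → 14 August 2033.
Later of the two: 14 August 2033.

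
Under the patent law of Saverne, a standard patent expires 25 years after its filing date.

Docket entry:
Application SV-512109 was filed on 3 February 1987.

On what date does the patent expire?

2012-02-03

Filing date + 25 years → 3 February 2012.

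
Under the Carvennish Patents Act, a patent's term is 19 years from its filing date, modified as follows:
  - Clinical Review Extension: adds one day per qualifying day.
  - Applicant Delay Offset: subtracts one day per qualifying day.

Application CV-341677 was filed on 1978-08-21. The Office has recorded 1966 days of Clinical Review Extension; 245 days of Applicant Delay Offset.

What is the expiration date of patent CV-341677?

May 8, 2002

Base term: filing date + 19 years → 21 August 1997.
Clinical Review Extension: +1966 days → 8 January 2003.
Applicant Delay Offset: −245 days → 8 May 2002.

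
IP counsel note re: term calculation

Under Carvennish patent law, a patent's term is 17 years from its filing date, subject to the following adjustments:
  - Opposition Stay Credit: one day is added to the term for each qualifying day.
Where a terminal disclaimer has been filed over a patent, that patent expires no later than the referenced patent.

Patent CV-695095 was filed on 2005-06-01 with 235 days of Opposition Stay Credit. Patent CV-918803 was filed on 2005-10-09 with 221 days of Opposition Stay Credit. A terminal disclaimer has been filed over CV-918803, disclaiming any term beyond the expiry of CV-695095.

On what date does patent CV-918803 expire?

2023-01-22

Natural term of CV-918803:
  Base: filing + 17 years → 9 October 2022.
  Opposition Stay Credit: +221 days → 18 May 2023.
Expiry of referenced patent CV-695095:
  Base: filing + 17 years → 1 June 2022.
  Opposition Stay Credit: +235 days → 22 January 2023.
Terminal disclaimer: CV-918803 expires on the earlier of 18 May 2023 and 22 January 2023.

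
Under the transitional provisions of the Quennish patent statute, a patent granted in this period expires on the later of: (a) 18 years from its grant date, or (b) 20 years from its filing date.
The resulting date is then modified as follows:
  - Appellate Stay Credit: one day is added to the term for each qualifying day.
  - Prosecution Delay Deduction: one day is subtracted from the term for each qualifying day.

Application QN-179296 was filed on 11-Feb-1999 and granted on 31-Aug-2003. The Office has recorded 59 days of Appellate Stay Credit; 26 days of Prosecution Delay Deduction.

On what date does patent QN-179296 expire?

(a) grant + 18 years → 31 August 2021.
(b) filing + 20 years → 11 February 2019.
Later of the two: 31 August 2021.
Appellate Stay Credit: +59 days → 29 October 2021.
Prosecution Delay Deduction: −26 days → 3 October 2021.

2021-10-03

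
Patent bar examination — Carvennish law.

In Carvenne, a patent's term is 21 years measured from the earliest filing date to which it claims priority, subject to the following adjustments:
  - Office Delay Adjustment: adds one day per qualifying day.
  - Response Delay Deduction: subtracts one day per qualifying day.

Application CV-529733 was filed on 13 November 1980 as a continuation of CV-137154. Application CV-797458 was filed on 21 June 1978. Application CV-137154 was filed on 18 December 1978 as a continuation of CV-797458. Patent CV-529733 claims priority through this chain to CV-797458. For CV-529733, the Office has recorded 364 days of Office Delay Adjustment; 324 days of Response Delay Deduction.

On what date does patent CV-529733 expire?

1999-07-31

Earliest priority filing: 21 June 1978.
Base term: 21 June 1978 + 21 years → 21 June 1999.
Office Delay Adjustment: +364 days → 19 June 2000.
Response Delay Deduction: −324 days → 31 July 1999.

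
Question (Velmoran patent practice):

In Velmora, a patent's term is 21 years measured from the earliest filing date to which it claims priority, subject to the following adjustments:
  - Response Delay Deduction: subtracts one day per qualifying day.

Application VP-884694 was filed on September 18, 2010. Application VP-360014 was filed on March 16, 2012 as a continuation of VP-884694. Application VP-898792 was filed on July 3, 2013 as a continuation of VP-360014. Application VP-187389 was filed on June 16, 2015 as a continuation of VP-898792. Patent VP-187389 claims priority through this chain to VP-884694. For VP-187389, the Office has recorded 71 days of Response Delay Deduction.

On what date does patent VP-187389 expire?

July 9, 2031

Earliest priority filing: 18 September 2010.
Base term: 18 September 2010 + 21 years → 18 September 2031.
Response Delay Deduction: −71 days → 9 July 2031.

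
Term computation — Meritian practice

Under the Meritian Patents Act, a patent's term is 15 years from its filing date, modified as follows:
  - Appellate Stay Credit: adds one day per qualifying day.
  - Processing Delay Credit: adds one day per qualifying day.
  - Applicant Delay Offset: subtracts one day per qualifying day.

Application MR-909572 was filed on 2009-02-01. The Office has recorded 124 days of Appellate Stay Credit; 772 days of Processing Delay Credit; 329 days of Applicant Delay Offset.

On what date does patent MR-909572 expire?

2025-08-21

Base term: filing date + 15 years → 1 February 2024.
Appellate Stay Credit: +124 days → 4 June 2024.
Processing Delay Credit: +772 days → 16 July 2026.
Applicant Delay Offset: −329 days → 21 August 2025.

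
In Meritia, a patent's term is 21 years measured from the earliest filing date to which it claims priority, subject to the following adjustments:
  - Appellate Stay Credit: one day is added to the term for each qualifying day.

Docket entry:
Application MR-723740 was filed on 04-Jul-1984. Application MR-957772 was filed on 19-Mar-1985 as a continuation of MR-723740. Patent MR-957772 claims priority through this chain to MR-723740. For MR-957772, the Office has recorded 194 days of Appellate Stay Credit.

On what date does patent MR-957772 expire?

Earliest priority filing: 4 July 1984.
Base term: 4 July 1984 + 21 years → 4 July 2005.
Appellate Stay Credit: +194 days → 14 January 2006.

January 14, 2006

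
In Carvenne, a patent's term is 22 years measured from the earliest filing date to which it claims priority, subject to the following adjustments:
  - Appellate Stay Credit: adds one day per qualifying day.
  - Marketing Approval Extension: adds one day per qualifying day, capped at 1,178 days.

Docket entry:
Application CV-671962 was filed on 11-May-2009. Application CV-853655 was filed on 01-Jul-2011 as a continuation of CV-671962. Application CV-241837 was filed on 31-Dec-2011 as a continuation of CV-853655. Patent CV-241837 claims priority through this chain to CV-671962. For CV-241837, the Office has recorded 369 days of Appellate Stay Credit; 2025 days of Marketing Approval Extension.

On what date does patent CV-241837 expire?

Earliest priority filing: 11 May 2009.
Base term: 11 May 2009 + 22 years → 11 May 2031.
Appellate Stay Credit: +369 days → 14 May 2032.
Marketing Approval Extension: 2025 days claimed exceeds the 1178-day cap, so +1178 days → 5 August 2035.

2035-08-05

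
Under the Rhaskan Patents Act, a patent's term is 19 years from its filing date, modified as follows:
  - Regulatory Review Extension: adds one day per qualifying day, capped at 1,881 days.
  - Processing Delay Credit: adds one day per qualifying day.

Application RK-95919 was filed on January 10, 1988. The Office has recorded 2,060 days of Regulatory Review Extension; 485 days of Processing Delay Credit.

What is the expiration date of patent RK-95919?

Base term: filing date + 19 years → 10 January 2007.
Regulatory Review Extension: 2060 days claimed exceeds the 1881-day cap, so +1881 days → 5 March 2012.
Processing Delay Credit: +485 days → 3 July 2013.

2013-07-03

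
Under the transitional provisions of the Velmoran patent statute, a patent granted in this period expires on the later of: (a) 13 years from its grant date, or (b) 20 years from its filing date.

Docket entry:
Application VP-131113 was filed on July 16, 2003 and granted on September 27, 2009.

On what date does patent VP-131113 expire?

(a) grant + 13 years → 27 September 2022.
(b) filing + 20 years → 16 July 2023.
Later of the two: 16 July 2023.

2023-07-16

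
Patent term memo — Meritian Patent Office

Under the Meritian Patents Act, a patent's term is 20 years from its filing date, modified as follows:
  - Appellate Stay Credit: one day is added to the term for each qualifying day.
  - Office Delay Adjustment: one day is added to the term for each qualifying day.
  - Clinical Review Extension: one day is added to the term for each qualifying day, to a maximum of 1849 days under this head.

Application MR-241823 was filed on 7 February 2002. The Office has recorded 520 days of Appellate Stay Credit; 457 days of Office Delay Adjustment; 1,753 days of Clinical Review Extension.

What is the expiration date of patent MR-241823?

July 30, 2029

Base term: filing date + 20 years → 7 February 2022.
Appellate Stay Credit: +520 days → 12 July 2023.
Office Delay Adjustment: +457 days → 11 October 2024.
Clinical Review Extension: 1753 days (within the 1849-day cap) → +1753 days → 30 July 2029.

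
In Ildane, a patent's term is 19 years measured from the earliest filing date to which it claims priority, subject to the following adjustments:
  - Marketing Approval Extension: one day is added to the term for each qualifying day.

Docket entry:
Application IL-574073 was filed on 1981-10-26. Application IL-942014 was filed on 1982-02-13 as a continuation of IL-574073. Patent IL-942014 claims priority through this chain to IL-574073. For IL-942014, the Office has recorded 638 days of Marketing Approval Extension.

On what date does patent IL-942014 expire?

July 26, 2002

Earliest priority filing: 26 October 1981.
Base term: 26 October 1981 + 19 years → 26 October 2000.
Marketing Approval Extension: +638 days → 26 July 2002.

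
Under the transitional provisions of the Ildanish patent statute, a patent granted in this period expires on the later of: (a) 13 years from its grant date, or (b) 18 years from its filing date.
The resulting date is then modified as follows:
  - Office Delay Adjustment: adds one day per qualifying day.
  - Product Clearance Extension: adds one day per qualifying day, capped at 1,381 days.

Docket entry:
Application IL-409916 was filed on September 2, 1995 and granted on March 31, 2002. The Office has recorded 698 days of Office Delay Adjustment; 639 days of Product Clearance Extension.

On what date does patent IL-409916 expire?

(a) grant + 13 years → 31 March 2015.
(b) filing + 18 years → 2 September 2013.
Later of the two: 31 March 2015.
Office Delay Adjustment: +698 days → 26 February 2017.
Product Clearance Extension: 639 days (within the 1381-day cap) → +639 days → 27 November 2018.

November 27, 2018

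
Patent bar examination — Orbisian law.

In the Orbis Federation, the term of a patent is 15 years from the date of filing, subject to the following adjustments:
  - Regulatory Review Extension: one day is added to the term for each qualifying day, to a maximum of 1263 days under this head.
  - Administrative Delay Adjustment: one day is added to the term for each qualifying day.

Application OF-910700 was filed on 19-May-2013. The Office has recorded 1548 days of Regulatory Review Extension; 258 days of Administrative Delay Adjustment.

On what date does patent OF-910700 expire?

Base term: filing date + 15 years → 19 May 2028.
Regulatory Review Extension: 1548 days claimed exceeds the 1263-day cap, so +1263 days → 3 November 2031.
Administrative Delay Adjustment: +258 days → 18 July 2032.

2032-07-18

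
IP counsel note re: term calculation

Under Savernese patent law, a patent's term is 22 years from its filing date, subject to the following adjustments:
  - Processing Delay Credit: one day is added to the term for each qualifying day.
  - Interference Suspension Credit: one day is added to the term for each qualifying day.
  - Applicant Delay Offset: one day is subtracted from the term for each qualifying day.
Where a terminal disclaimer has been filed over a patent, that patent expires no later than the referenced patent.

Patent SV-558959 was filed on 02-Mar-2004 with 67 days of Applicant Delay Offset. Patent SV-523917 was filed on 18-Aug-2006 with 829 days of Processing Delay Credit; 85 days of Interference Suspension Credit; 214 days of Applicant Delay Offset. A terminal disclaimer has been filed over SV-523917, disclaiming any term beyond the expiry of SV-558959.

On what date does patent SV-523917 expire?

2025-12-25

Natural term of SV-523917:
  Base: filing + 22 years → 18 August 2028.
  Processing Delay Credit: +829 days → 25 November 2030.
  Interference Suspension Credit: +85 days → 18 February 2031.
  Applicant Delay Offset: −214 days → 19 July 2030.
Expiry of referenced patent SV-558959:
  Base: filing + 22 years → 2 March 2026.
  Applicant Delay Offset: −67 days → 25 December 2025.
Terminal disclaimer: SV-523917 expires on the earlier of 19 July 2030 and 25 December 2025.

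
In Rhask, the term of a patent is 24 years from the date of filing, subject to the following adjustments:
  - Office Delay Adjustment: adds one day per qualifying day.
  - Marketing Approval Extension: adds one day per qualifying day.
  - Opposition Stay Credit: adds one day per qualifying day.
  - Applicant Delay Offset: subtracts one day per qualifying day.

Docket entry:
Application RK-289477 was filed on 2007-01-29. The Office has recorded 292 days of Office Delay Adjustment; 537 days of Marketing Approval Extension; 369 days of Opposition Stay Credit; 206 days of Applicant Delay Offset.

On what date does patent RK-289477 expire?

October 17, 2033

Base term: filing date + 24 years → 29 January 2031.
Office Delay Adjustment: +292 days → 17 November 2031.
Marketing Approval Extension: +537 days → 7 May 2033.
Opposition Stay Credit: +369 days → 11 May 2034.
Applicant Delay Offset: −206 days → 17 October 2033.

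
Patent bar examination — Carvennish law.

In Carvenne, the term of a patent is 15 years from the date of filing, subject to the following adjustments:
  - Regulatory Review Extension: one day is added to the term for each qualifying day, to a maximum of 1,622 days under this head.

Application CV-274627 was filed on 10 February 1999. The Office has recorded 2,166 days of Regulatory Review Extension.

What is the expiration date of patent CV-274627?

July 21, 2018

Base term: filing date + 15 years → 10 February 2014.
Regulatory Review Extension: 2166 days claimed exceeds the 1622-day cap, so +1622 days → 21 July 2018.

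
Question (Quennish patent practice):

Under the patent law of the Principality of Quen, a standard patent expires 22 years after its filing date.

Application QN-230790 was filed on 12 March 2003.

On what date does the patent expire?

Filing date + 22 years → 12 March 2025.

2025-03-12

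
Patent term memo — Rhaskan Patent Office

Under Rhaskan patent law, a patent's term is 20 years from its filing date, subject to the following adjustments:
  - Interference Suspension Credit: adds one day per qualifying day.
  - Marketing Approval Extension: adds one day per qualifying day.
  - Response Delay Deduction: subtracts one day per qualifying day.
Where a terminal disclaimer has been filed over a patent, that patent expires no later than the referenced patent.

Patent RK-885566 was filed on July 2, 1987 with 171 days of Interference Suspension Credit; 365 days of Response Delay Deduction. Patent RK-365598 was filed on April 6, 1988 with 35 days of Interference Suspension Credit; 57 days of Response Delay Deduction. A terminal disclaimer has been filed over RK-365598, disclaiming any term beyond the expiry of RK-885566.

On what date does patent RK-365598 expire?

Natural term of RK-365598:
  Base: filing + 20 years → 6 April 2008.
  Interference Suspension Credit: +35 days → 11 May 2008.
  Response Delay Deduction: −57 days → 15 March 2008.
Expiry of referenced patent RK-885566:
  Base: filing + 20 years → 2 July 2007.
  Interference Suspension Credit: +171 days → 20 December 2007.
  Response Delay Deduction: −365 days → 20 December 2006.
Terminal disclaimer: RK-365598 expires on the earlier of 15 March 2008 and 20 December 2006.

December 20, 2006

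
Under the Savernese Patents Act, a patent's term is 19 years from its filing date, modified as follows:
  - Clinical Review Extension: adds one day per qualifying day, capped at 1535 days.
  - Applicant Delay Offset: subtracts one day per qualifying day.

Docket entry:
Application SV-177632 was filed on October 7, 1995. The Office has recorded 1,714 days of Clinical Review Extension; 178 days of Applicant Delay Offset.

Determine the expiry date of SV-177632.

June 25, 2018

Base term: filing date + 19 years → 7 October 2014.
Clinical Review Extension: 1714 days claimed exceeds the 1535-day cap, so +1535 days → 20 December 2018.
Applicant Delay Offset: −178 days → 25 June 2018.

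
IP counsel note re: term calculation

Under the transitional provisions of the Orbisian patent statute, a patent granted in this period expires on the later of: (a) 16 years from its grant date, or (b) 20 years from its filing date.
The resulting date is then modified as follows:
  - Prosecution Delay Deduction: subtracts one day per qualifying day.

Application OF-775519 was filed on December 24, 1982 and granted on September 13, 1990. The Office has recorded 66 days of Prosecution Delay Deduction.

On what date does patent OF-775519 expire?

(a) grant + 16 years → 13 September 2006.
(b) filing + 20 years → 24 December 2002.
Later of the two: 13 September 2006.
Prosecution Delay Deduction: −66 days → 9 July 2006.

July 9, 2006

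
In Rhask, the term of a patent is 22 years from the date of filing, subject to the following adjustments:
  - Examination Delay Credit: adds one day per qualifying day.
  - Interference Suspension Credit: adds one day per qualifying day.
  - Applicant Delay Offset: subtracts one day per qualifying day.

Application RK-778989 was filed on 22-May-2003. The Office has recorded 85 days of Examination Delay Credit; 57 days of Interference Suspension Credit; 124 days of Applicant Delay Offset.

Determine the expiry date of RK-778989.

June 9, 2025

Base term: filing date + 22 years → 22 May 2025.
Examination Delay Credit: +85 days → 15 August 2025.
Interference Suspension Credit: +57 days → 11 October 2025.
Applicant Delay Offset: −124 days → 9 June 2025.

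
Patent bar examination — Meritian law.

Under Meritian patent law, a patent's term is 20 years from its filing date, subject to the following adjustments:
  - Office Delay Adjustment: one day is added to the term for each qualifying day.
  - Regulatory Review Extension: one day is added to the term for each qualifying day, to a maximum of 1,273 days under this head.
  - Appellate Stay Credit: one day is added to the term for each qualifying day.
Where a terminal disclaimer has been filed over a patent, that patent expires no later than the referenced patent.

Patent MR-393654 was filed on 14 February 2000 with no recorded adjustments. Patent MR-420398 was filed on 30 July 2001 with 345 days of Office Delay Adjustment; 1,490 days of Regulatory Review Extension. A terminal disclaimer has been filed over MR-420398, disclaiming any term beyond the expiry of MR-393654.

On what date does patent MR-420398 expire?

2020-02-14

Natural term of MR-420398:
  Base: filing + 20 years → 30 July 2021.
  Office Delay Adjustment: +345 days → 10 July 2022.
  Regulatory Review Extension: 1490 days claimed exceeds the 1273-day cap, so +1273 days → 3 January 2026.
Expiry of referenced patent MR-393654:
  Base: filing + 20 years → 14 February 2020.
Terminal disclaimer: MR-420398 expires on the earlier of 3 January 2026 and 14 February 2020.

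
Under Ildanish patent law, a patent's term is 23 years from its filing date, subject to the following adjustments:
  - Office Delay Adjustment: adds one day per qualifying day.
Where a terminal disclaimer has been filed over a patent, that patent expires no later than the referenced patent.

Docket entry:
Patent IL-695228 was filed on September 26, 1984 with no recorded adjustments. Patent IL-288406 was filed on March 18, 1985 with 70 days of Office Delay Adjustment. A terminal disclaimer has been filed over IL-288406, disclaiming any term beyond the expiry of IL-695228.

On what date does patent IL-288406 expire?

September 26, 2007

Natural term of IL-288406:
  Base: filing + 23 years → 18 March 2008.
  Office Delay Adjustment: +70 days → 27 May 2008.
Expiry of referenced patent IL-695228:
  Base: filing + 23 years → 26 September 2007.
Terminal disclaimer: IL-288406 expires on the earlier of 27 May 2008 and 26 September 2007.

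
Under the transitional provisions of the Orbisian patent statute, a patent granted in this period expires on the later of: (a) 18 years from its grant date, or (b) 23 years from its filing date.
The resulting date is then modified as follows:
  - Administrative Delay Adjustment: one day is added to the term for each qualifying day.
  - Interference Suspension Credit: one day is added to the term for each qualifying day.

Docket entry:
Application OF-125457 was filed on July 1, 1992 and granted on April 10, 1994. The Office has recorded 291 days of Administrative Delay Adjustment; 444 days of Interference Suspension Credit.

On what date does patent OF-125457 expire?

July 5, 2017

(a) grant + 18 years → 10 April 2012.
(b) filing + 23 years → 1 July 2015.
Later of the two: 1 July 2015.
Administrative Delay Adjustment: +291 days → 17 April 2016.
Interference Suspension Credit: +444 days → 5 July 2017.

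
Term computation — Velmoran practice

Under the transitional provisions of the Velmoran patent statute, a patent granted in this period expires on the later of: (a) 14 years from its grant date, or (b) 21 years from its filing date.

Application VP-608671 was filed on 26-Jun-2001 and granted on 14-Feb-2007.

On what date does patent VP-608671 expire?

(a) grant + 14 years → 14 February 2021.
(b) filing + 21 years → 26 June 2022.
Later of the two: 26 June 2022.

June 26, 2022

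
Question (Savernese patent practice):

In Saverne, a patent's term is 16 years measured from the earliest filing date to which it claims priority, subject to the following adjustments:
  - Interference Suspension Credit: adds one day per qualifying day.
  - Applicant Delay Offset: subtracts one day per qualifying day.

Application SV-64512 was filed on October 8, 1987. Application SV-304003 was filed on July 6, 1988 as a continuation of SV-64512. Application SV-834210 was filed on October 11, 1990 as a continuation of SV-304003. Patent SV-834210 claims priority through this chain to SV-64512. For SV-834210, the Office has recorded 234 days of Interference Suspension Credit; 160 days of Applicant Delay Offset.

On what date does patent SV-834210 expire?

Earliest priority filing: 8 October 1987.
Base term: 8 October 1987 + 16 years → 8 October 2003.
Interference Suspension Credit: +234 days → 29 May 2004.
Applicant Delay Offset: −160 days → 21 December 2003.

2003-12-21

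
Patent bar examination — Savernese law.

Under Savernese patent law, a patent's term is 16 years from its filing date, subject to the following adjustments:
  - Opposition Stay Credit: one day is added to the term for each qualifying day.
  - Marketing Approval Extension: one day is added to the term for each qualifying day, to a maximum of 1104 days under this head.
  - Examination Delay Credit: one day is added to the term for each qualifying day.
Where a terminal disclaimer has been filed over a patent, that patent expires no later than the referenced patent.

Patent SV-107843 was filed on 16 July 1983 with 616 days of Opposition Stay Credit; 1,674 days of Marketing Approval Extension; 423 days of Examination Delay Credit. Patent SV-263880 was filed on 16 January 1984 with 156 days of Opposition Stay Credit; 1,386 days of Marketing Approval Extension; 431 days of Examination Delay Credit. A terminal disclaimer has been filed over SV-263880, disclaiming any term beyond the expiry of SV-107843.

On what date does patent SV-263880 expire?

2004-09-02

Natural term of SV-263880:
  Base: filing + 16 years → 16 January 2000.
  Opposition Stay Credit: +156 days → 20 June 2000.
  Marketing Approval Extension: 1386 days claimed exceeds the 1104-day cap, so +1104 days → 29 June 2003.
  Examination Delay Credit: +431 days → 2 September 2004.
Expiry of referenced patent SV-107843:
  Base: filing + 16 years → 16 July 1999.
  Opposition Stay Credit: +616 days → 23 March 2001.
  Marketing Approval Extension: 1674 days claimed exceeds the 1104-day cap, so +1104 days → 31 March 2004.
  Examination Delay Credit: +423 days → 28 May 2005.
Terminal disclaimer: SV-263880 expires on the earlier of 2 September 2004 and 28 May 2005.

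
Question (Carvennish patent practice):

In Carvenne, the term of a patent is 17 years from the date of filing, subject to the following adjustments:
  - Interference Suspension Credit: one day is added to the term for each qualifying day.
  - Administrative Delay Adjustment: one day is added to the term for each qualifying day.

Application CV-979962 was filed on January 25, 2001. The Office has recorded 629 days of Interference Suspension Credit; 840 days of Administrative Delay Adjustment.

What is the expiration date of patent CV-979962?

Base term: filing date + 17 years → 25 January 2018.
Interference Suspension Credit: +629 days → 16 October 2019.
Administrative Delay Adjustment: +840 days → 2 February 2022.

February 2, 2022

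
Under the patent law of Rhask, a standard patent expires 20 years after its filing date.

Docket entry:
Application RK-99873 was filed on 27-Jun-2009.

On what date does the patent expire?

June 27, 2029

Filing date + 20 years → 27 June 2029.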